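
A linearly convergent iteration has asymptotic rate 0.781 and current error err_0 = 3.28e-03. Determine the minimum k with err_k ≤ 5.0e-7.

36

After k steps, err_k ≈ 3.28e-03·0.781^k.
Need 0.781^k ≤ 5.0e-7/3.28e-03 = 0.000152439.
k ≥ ln(0.000152439)/ln(0.781) = -8.7887/-0.24718 = 35.556.
Smallest integer k = 36.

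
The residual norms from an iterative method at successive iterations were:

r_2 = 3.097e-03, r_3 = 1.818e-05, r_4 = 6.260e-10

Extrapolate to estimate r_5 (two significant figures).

First estimate the order: p ≈ ln(r_4/r_3) / ln(r_3/r_2) = ln(6.260e-10/1.818e-05)/ln(1.818e-05/3.097e-03) = ln(3.44334e-05)/ln(0.0058702) ≈ 2.0001.
Then r_5 ≈ r_4·(r_4/r_3)^p = 6.260e-10·(3.44334e-05)^2.0001 = 6.260e-10·1.18444e-09 ≈ 7.415e-19.

7.4e-19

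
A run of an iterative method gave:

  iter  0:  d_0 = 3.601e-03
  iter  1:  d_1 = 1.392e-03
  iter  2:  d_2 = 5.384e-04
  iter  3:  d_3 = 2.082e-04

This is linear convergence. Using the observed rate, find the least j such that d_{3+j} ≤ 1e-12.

Rate ρ ≈ d_3/d_2 = 2.082e-04/5.384e-04 = 0.3867.
After j more steps, d_{3+j} ≈ 2.082e-04·ρ^j; need ρ^j ≤ 1e-12/2.082e-04 = 4.80307e-09.
j ≥ ln(4.80307e-09)/ln(0.3867) = -19.1540/-0.95011 = 20.160.
So 21 more iterations are needed.

21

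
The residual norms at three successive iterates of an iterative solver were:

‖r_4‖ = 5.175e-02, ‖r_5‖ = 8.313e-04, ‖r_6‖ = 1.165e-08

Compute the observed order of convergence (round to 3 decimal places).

2.705

p ≈ ln(‖r_6‖/‖r_5‖) / ln(‖r_5‖/‖r_4‖)
  = ln(1.165e-08/8.313e-04) / ln(8.313e-04/5.175e-02)
  = ln(1.40142e-05) / ln(0.0160638)
  = -11.175439 / -4.131187 ≈ 2.705140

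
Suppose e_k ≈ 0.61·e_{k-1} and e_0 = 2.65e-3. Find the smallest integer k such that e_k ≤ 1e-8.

26

After k steps, e_k ≈ 2.65e-3·0.61^k.
Need 0.61^k ≤ 1e-8/2.65e-3 = 3.77358e-06.
k ≥ ln(3.77358e-06)/ln(0.61) = -12.4875/-0.49430 = 25.263.
Smallest integer k = 26.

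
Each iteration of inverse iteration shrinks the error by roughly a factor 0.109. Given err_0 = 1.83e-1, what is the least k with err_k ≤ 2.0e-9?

9

After k steps, err_k ≈ 1.83e-1·0.109^k.
Need 0.109^k ≤ 2.0e-9/1.83e-1 = 1.0929e-08.
k ≥ ln(1.0929e-08)/ln(0.109) = -18.3318/-2.21641 = 8.271.
Smallest integer k = 9.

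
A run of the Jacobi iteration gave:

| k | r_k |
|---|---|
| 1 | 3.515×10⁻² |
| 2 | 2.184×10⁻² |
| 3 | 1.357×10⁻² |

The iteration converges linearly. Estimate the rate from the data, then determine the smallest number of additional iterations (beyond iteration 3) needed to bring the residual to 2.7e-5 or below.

14

Rate ρ ≈ r_3/r_2 = 1.357×10⁻²/2.184×10⁻² = 0.6213.
After j more steps, r_{3+j} ≈ 1.357×10⁻²·ρ^j; need ρ^j ≤ 2.7e-5/1.357×10⁻² = 0.00198968.
j ≥ ln(0.00198968)/ln(0.6213) = -6.2198/-0.47594 = 13.068.
So 14 more iterations are needed.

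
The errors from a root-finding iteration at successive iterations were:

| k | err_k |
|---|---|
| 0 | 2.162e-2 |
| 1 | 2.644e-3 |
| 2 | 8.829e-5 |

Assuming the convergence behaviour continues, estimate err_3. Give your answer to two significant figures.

3.6e-7

First estimate the order: p ≈ ln(err_2/err_1) / ln(err_1/err_0) = ln(8.829e-5/2.644e-3)/ln(2.644e-3/2.162e-2) = ln(0.0333926)/ln(0.122294) ≈ 1.6177.
Then err_3 ≈ err_2·(err_2/err_1)^p = 8.829e-5·(0.0333926)^1.6177 = 8.829e-5·0.00408987 ≈ 3.611e-07.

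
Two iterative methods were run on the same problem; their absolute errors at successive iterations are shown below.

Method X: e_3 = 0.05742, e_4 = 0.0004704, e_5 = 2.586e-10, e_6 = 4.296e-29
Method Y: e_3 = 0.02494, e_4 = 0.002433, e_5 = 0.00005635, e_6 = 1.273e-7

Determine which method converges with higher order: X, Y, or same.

Method X: p ≈ ln(4.296e-29/2.586e-10)/ln(2.586e-10/0.0004704) ≈ 3.00.
Method Y: p ≈ ln(1.273e-7/0.00005635)/ln(0.00005635/0.002433) ≈ 1.62.
Method X has the higher order (≈3.0 vs ≈1.6).

X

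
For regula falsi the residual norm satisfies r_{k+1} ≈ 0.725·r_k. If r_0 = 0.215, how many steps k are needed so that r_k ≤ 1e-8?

53

After k steps, r_k ≈ 0.215·0.725^k.
Need 0.725^k ≤ 1e-8/0.215 = 4.65116e-08.
k ≥ ln(4.65116e-08)/ln(0.725) = -16.8836/-0.32158 = 52.502.
Smallest integer k = 53.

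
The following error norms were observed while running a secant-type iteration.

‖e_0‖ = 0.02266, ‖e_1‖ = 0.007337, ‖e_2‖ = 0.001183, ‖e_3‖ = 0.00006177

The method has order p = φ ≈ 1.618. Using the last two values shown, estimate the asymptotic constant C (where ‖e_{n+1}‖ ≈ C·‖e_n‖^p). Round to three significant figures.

C ≈ ‖e_3‖ / ‖e_2‖^1.618
  = 0.00006177 / (0.001183)^1.618
  = 0.00006177 / 1.83692e-05 ≈ 3.3627

3.36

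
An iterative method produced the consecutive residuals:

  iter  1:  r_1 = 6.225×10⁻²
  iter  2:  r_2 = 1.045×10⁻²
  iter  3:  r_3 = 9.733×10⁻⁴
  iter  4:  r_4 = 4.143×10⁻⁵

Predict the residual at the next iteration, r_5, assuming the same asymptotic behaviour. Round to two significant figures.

6.2e-7

First estimate the order: p ≈ ln(r_4/r_3) / ln(r_3/r_2) = ln(4.143×10⁻⁵/9.733×10⁻⁴)/ln(9.733×10⁻⁴/1.045×10⁻²) = ln(0.0425665)/ln(0.0931388) ≈ 1.3299.
Then r_5 ≈ r_4·(r_4/r_3)^p = 4.143×10⁻⁵·(0.0425665)^1.3299 = 4.143×10⁻⁵·0.0150244 ≈ 6.225e-07.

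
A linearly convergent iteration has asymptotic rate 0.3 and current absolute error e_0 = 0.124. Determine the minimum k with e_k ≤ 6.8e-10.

16

After k steps, e_k ≈ 0.124·0.3^k.
Need 0.3^k ≤ 6.8e-10/0.124 = 5.48387e-09.
k ≥ ln(5.48387e-09)/ln(0.3) = -19.0215/-1.20397 = 15.799.
Smallest integer k = 16.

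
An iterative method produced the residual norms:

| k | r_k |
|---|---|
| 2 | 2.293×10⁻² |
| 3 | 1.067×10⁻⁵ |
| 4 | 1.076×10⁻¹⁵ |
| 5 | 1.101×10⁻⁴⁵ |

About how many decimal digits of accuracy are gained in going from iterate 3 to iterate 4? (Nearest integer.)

10

Digits gained ≈ log₁₀(r_3/r_4) = log₁₀(1.067×10⁻⁵/1.076×10⁻¹⁵) = log₁₀(9.91636e+09) ≈ 9.996.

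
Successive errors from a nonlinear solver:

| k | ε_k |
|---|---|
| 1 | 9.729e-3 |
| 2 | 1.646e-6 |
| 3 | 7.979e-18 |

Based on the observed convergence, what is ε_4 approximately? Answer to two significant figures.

9.1e-52

First estimate the order: p ≈ ln(ε_3/ε_2) / ln(ε_2/ε_1) = ln(7.979e-18/1.646e-6)/ln(1.646e-6/9.729e-3) = ln(4.84751e-12)/ln(0.000169185) ≈ 2.9999.
Then ε_4 ≈ ε_3·(ε_3/ε_2)^p = 7.979e-18·(4.84751e-12)^2.9999 = 7.979e-18·1.14206e-34 ≈ 9.112e-52.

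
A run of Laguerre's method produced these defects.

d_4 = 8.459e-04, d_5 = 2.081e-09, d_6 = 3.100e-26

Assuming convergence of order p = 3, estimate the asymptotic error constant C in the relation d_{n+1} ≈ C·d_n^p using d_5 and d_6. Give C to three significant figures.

C ≈ d_6 / d_5^3
  = 3.100e-26 / (2.081e-09)^3
  = 3.100e-26 / 9.0119e-27 ≈ 3.4399

3.44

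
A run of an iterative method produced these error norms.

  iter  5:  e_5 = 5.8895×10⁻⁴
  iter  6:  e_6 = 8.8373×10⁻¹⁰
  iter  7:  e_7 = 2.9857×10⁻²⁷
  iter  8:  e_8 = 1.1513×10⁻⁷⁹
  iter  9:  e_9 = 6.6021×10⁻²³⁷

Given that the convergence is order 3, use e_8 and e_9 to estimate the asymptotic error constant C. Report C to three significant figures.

4.33

C ≈ e_9 / e_8^3
  = 6.6021×10⁻²³⁷ / (1.1513×10⁻⁷⁹)^3
  = 6.6021×10⁻²³⁷ / 1.52604e-237 ≈ 4.3263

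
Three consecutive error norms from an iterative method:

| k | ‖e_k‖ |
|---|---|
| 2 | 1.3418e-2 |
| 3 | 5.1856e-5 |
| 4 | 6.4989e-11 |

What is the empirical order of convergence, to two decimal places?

p ≈ ln(‖e_4‖/‖e_3‖) / ln(‖e_3‖/‖e_2‖)
  = ln(6.4989e-11/5.1856e-5) / ln(5.1856e-5/1.3418e-2)
  = ln(1.25326e-06) / ln(0.00386466)
  = -13.58976 / -5.55588 ≈ 2.44601

2.45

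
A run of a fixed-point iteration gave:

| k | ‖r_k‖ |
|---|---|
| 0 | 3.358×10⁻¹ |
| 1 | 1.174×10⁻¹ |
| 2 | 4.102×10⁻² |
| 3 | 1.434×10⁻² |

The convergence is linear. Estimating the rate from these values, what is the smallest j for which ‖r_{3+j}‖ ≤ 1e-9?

Rate ρ ≈ ‖r_3‖/‖r_2‖ = 1.434×10⁻²/4.102×10⁻² = 0.3496.
After j more steps, ‖r_{3+j}‖ ≈ 1.434×10⁻²·ρ^j; need ρ^j ≤ 1e-9/1.434×10⁻² = 6.9735e-08.
j ≥ ln(6.9735e-08)/ln(0.3496) = -16.4786/-1.05097 = 15.679.
So 16 more iterations are needed.

16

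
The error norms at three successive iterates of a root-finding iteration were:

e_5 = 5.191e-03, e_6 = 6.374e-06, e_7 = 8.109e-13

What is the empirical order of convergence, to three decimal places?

2.369

p ≈ ln(e_7/e_6) / ln(e_6/e_5)
  = ln(8.109e-13/6.374e-06) / ln(6.374e-06/5.191e-03)
  = ln(1.2722e-07) / ln(0.00122789)
  = -15.877348 / -6.702458 ≈ 2.368884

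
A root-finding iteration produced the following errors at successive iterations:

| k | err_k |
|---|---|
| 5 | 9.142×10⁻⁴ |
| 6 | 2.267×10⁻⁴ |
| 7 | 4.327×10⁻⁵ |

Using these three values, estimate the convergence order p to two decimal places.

p ≈ ln(err_7/err_6) / ln(err_6/err_5)
  = ln(4.327×10⁻⁵/2.267×10⁻⁴) / ln(2.267×10⁻⁴/9.142×10⁻⁴)
  = ln(0.190869) / ln(0.247976)
  = -1.65617 / -1.39442 ≈ 1.18771

1.19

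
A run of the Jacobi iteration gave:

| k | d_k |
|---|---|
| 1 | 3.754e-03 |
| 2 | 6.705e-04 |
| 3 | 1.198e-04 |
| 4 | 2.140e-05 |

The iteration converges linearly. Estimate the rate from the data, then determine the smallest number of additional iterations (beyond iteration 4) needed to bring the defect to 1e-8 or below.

Rate ρ ≈ d_4/d_3 = 2.140e-05/1.198e-04 = 0.1786.
After j more steps, d_{4+j} ≈ 2.140e-05·ρ^j; need ρ^j ≤ 1e-8/2.140e-05 = 0.00046729.
j ≥ ln(0.00046729)/ln(0.1786) = -7.6686/-1.72261 = 4.452.
So 5 more iterations are needed.

5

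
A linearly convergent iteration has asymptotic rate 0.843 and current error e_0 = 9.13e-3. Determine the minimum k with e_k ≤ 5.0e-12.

125

After k steps, e_k ≈ 9.13e-3·0.843^k.
Need 0.843^k ≤ 5.0e-12/9.13e-3 = 5.47645e-10.
k ≥ ln(5.47645e-10)/ln(0.843) = -21.3254/-0.17079 = 124.863.
Smallest integer k = 125.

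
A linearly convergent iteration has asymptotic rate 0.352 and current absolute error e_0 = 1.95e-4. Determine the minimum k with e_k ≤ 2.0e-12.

18

After k steps, e_k ≈ 1.95e-4·0.352^k.
Need 0.352^k ≤ 2.0e-12/1.95e-4 = 1.02564e-08.
k ≥ ln(1.02564e-08)/ln(0.352) = -18.3954/-1.04412 = 17.618.
Smallest integer k = 18.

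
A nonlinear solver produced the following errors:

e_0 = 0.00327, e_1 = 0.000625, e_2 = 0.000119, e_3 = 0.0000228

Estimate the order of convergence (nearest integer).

Consecutive ratios: e_3/e_2 = 0.0000228/0.000119 = 0.191597, e_2/e_1 = 0.000119/0.000625 = 0.1904.
p ≈ ln(0.191597)/ln(0.1904) = -1.6524/-1.6586 ≈ 1.00.
So the convergence is linear (order 1).

1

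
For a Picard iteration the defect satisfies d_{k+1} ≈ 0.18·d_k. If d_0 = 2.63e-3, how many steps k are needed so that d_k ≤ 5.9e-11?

11

After k steps, d_k ≈ 2.63e-3·0.18^k.
Need 0.18^k ≤ 5.9e-11/2.63e-3 = 2.24335e-08.
k ≥ ln(2.24335e-08)/ln(0.18) = -17.6127/-1.71480 = 10.271.
Smallest integer k = 11.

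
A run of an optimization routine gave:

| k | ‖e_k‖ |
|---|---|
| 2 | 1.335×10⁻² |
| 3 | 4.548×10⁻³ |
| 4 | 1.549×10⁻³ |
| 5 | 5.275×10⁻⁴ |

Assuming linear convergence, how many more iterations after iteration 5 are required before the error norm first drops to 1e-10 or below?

Rate ρ ≈ ‖e_5‖/‖e_4‖ = 5.275×10⁻⁴/1.549×10⁻³ = 0.3405.
After j more steps, ‖e_{5+j}‖ ≈ 5.275×10⁻⁴·ρ^j; need ρ^j ≤ 1e-10/5.275×10⁻⁴ = 1.89573e-07.
j ≥ ln(1.89573e-07)/ln(0.3405) = -15.4785/-1.07734 = 14.367.
So 15 more iterations are needed.

15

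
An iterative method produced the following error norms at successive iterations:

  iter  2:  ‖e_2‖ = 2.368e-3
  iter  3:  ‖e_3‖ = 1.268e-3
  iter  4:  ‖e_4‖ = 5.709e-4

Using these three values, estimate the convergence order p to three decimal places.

1.278

p ≈ ln(‖e_4‖/‖e_3‖) / ln(‖e_3‖/‖e_2‖)
  = ln(5.709e-4/1.268e-3) / ln(1.268e-3/2.368e-3)
  = ln(0.450237) / ln(0.535473)
  = -0.797981 / -0.624605 ≈ 1.277577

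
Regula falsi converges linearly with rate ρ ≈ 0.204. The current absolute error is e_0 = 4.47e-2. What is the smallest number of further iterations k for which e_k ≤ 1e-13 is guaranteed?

After k steps, e_k ≈ 4.47e-2·0.204^k.
Need 0.204^k ≤ 1e-13/4.47e-2 = 2.23714e-12.
k ≥ ln(2.23714e-12)/ln(0.204) = -26.8258/-1.58964 = 16.875.
Smallest integer k = 17.

17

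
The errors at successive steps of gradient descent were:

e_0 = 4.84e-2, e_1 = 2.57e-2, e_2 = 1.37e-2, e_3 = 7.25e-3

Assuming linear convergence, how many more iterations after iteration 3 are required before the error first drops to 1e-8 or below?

Rate ρ ≈ e_3/e_2 = 7.25e-3/1.37e-2 = 0.5292.
After j more steps, e_{3+j} ≈ 7.25e-3·ρ^j; need ρ^j ≤ 1e-8/7.25e-3 = 1.37931e-06.
j ≥ ln(1.37931e-06)/ln(0.5292) = -13.4939/-0.63639 = 21.204.
So 22 more iterations are needed.

22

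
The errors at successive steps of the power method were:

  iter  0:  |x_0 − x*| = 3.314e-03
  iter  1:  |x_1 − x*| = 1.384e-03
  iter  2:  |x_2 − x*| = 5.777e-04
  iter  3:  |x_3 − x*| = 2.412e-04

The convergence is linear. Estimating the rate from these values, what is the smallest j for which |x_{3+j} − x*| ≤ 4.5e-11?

Rate ρ ≈ |x_3 − x*|/|x_2 − x*| = 2.412e-04/5.777e-04 = 0.4175.
After j more steps, |x_{3+j} − x*| ≈ 2.412e-04·ρ^j; need ρ^j ≤ 4.5e-11/2.412e-04 = 1.86567e-07.
j ≥ ln(1.86567e-07)/ln(0.4175) = -15.4945/-0.87347 = 17.739.
So 18 more iterations are needed.

18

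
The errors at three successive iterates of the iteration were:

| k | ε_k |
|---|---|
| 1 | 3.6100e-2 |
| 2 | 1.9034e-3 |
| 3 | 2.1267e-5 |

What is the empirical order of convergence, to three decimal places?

1.527

p ≈ ln(ε_3/ε_2) / ln(ε_2/ε_1)
  = ln(2.1267e-5/1.9034e-3) / ln(1.9034e-3/3.6100e-2)
  = ln(0.0111732) / ln(0.0527258)
  = -4.494237 / -2.942650 ≈ 1.527275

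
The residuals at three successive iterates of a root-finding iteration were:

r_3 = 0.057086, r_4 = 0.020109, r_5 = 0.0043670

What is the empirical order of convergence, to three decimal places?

p ≈ ln(r_5/r_4) / ln(r_4/r_3)
  = ln(0.0043670/0.020109) / ln(0.020109/0.057086)
  = ln(0.217166) / ln(0.352258)
  = -1.527093 / -1.043391 ≈ 1.463587

1.464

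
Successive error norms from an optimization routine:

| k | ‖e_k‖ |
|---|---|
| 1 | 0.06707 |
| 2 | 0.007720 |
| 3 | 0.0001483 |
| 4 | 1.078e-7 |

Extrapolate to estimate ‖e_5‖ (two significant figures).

2.0e-13

First estimate the order: p ≈ ln(‖e_4‖/‖e_3‖) / ln(‖e_3‖/‖e_2‖) = ln(1.078e-7/0.0001483)/ln(0.0001483/0.007720) = ln(0.000726905)/ln(0.0192098) ≈ 1.8285.
Then ‖e_5‖ ≈ ‖e_4‖·(‖e_4‖/‖e_3‖)^p = 1.078e-7·(0.000726905)^1.8285 = 1.078e-7·1.82479e-06 ≈ 1.967e-13.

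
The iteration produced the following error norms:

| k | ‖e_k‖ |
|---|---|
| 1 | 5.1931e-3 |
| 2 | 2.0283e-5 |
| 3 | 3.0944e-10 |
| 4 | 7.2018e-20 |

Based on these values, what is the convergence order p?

2

Consecutive ratios: ‖e_4‖/‖e_3‖ = 7.2018e-20/3.0944e-10 = 2.32737e-10, ‖e_3‖/‖e_2‖ = 3.0944e-10/2.0283e-5 = 1.52561e-05.
p ≈ ln(2.32737e-10)/ln(1.52561e-05) = -22.1811/-11.0905 ≈ 2.00.
So the convergence is quadratic (order 2).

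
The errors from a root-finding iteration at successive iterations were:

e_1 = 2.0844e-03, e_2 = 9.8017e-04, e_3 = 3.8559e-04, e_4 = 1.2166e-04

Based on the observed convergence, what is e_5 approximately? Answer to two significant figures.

2.9e-5

First estimate the order: p ≈ ln(e_4/e_3) / ln(e_3/e_2) = ln(1.2166e-04/3.8559e-04)/ln(3.8559e-04/9.8017e-04) = ln(0.315516)/ln(0.393391) ≈ 1.2364.
Then e_5 ≈ e_4·(e_4/e_3)^p = 1.2166e-04·(0.315516)^1.2364 = 1.2166e-04·0.240209 ≈ 2.922e-05.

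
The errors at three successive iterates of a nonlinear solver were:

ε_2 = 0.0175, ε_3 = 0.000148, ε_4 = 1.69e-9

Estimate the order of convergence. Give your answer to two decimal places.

p ≈ ln(ε_4/ε_3) / ln(ε_3/ε_2)
  = ln(1.69e-9/0.000148) / ln(0.000148/0.0175)
  = ln(1.14189e-05) / ln(0.00845714)
  = -11.38024 / -4.77274 ≈ 2.38442

2.38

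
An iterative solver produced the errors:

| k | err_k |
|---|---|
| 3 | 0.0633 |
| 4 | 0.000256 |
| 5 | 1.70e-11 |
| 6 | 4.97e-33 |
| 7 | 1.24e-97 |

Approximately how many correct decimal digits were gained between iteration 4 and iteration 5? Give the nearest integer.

Digits gained ≈ log₁₀(err_4/err_5) = log₁₀(0.000256/1.70e-11) = log₁₀(1.50588e+07) ≈ 7.178.

7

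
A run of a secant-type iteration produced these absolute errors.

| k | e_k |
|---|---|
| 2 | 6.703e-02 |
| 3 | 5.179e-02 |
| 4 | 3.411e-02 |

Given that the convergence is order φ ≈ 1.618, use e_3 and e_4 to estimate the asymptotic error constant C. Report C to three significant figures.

C ≈ e_4 / e_3^1.618
  = 3.411e-02 / (5.179e-02)^1.618
  = 3.411e-02 / 0.00831093 ≈ 4.1042

4.10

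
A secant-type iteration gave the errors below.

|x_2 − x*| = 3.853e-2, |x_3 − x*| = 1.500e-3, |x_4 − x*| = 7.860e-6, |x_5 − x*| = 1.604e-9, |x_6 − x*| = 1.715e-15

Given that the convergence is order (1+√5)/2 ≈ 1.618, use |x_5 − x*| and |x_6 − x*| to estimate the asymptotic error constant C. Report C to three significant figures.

C ≈ |x_6 − x*| / |x_5 − x*|^1.618
  = 1.715e-15 / (1.604e-9)^1.618
  = 1.715e-15 / 5.88872e-15 ≈ 0.29123

0.291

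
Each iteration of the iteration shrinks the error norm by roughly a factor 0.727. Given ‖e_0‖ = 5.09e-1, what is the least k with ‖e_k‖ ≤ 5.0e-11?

73

After k steps, ‖e_k‖ ≈ 5.09e-1·0.727^k.
Need 0.727^k ≤ 5.0e-11/5.09e-1 = 9.82318e-11.
k ≥ ln(9.82318e-11)/ln(0.727) = -23.0437/-0.31883 = 72.276.
Smallest integer k = 73.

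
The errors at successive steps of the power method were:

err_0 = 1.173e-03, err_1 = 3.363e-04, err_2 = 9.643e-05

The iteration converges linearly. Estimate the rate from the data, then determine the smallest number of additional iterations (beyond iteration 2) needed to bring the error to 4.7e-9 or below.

8

Rate ρ ≈ err_2/err_1 = 9.643e-05/3.363e-04 = 0.2867.
After j more steps, err_{2+j} ≈ 9.643e-05·ρ^j; need ρ^j ≤ 4.7e-9/9.643e-05 = 4.874e-05.
j ≥ ln(4.874e-05)/ln(0.2867) = -9.9290/-1.24932 = 7.948.
So 8 more iterations are needed.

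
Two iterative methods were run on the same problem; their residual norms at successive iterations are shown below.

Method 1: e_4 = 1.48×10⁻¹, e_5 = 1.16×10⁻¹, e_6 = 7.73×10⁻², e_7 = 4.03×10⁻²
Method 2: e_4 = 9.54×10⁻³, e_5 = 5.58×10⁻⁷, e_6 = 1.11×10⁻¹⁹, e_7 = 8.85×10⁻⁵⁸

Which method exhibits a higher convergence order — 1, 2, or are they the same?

2

Method 1: p ≈ ln(4.03×10⁻²/7.73×10⁻²)/ln(7.73×10⁻²/1.16×10⁻¹) ≈ 1.60.
Method 2: p ≈ ln(8.85×10⁻⁵⁸/1.11×10⁻¹⁹)/ln(1.11×10⁻¹⁹/5.58×10⁻⁷) ≈ 3.00.
Method 2 has the higher order (≈3.0 vs ≈1.6).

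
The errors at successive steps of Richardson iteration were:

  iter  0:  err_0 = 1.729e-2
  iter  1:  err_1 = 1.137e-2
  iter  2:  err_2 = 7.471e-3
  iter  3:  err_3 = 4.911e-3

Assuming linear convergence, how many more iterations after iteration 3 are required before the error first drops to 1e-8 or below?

32

Rate ρ ≈ err_3/err_2 = 4.911e-3/7.471e-3 = 0.6573.
After j more steps, err_{3+j} ≈ 4.911e-3·ρ^j; need ρ^j ≤ 1e-8/4.911e-3 = 2.03625e-06.
j ≥ ln(2.03625e-06)/ln(0.6573) = -13.1044/-0.41961 = 31.230.
So 32 more iterations are needed.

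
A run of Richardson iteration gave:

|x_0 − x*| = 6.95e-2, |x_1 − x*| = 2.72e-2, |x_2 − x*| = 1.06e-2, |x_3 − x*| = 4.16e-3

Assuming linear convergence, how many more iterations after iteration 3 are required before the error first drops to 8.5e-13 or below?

Rate ρ ≈ |x_3 − x*|/|x_2 − x*| = 4.16e-3/1.06e-2 = 0.3925.
After j more steps, |x_{3+j} − x*| ≈ 4.16e-3·ρ^j; need ρ^j ≤ 8.5e-13/4.16e-3 = 2.04327e-10.
j ≥ ln(2.04327e-10)/ln(0.3925) = -22.3113/-0.93522 = 23.857.
So 24 more iterations are needed.

24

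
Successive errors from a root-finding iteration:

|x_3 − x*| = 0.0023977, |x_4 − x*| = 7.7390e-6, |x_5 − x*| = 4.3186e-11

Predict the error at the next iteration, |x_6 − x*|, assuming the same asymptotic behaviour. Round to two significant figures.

3.6e-22

First estimate the order: p ≈ ln(|x_5 − x*|/|x_4 − x*|) / ln(|x_4 − x*|/|x_3 − x*|) = ln(4.3186e-11/7.7390e-6)/ln(7.7390e-6/0.0023977) = ln(5.58031e-06)/ln(0.00322768) ≈ 2.1088.
Then |x_6 − x*| ≈ |x_5 − x*|·(|x_5 − x*|/|x_4 − x*|)^p = 4.3186e-11·(5.58031e-06)^2.1088 = 4.3186e-11·8.35128e-12 ≈ 3.607e-22.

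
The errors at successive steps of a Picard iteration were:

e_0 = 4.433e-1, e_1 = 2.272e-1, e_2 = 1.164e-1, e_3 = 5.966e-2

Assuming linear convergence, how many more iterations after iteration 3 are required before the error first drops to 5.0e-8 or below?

21

Rate ρ ≈ e_3/e_2 = 5.966e-2/1.164e-1 = 0.5125.
After j more steps, e_{3+j} ≈ 5.966e-2·ρ^j; need ρ^j ≤ 5.0e-8/5.966e-2 = 8.38082e-07.
j ≥ ln(8.38082e-07)/ln(0.5125) = -13.9921/-0.66845 = 20.932.
So 21 more iterations are needed.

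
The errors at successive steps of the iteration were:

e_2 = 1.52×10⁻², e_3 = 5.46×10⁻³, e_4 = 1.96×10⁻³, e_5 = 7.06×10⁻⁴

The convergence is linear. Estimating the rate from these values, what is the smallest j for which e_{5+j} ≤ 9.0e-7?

Rate ρ ≈ e_5/e_4 = 7.06×10⁻⁴/1.96×10⁻³ = 0.3602.
After j more steps, e_{5+j} ≈ 7.06×10⁻⁴·ρ^j; need ρ^j ≤ 9.0e-7/7.06×10⁻⁴ = 0.00127479.
j ≥ ln(0.00127479)/ln(0.3602) = -6.6650/-1.02110 = 6.527.
So 7 more iterations are needed.

7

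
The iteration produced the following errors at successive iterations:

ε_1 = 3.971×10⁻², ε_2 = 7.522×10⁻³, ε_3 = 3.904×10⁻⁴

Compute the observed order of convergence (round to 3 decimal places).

p ≈ ln(ε_3/ε_2) / ln(ε_2/ε_1)
  = ln(3.904×10⁻⁴/7.522×10⁻³) / ln(7.522×10⁻³/3.971×10⁻²)
  = ln(0.0519011) / ln(0.189423)
  = -2.958415 / -1.663773 ≈ 1.778136

1.778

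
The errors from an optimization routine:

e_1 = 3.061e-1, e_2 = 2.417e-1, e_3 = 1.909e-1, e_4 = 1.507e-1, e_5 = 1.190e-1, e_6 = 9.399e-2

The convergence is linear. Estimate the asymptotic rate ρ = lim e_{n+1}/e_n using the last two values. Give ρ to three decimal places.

ρ ≈ e_6/e_5 = 9.399e-2/1.190e-1 = 0.78983

0.790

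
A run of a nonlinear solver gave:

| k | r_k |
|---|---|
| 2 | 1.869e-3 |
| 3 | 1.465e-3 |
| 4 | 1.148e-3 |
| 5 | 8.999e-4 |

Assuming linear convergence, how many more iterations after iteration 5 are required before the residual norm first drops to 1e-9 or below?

Rate ρ ≈ r_5/r_4 = 8.999e-4/1.148e-3 = 0.7839.
After j more steps, r_{5+j} ≈ 8.999e-4·ρ^j; need ρ^j ≤ 1e-9/8.999e-4 = 1.11123e-06.
j ≥ ln(1.11123e-06)/ln(0.7839) = -13.7100/-0.24347 = 56.311.
So 57 more iterations are needed.

57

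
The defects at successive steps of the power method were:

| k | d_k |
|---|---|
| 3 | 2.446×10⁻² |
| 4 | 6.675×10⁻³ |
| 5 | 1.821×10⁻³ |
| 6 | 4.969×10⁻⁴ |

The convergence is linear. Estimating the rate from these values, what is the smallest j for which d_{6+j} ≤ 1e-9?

11

Rate ρ ≈ d_6/d_5 = 4.969×10⁻⁴/1.821×10⁻³ = 0.2729.
After j more steps, d_{6+j} ≈ 4.969×10⁻⁴·ρ^j; need ρ^j ≤ 1e-9/4.969×10⁻⁴ = 2.01248e-06.
j ≥ ln(2.01248e-06)/ln(0.2729) = -13.1161/-1.29865 = 10.100.
So 11 more iterations are needed.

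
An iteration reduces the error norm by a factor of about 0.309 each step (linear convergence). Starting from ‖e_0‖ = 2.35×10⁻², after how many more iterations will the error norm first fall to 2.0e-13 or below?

After k steps, ‖e_k‖ ≈ 2.35×10⁻²·0.309^k.
Need 0.309^k ≤ 2.0e-13/2.35×10⁻² = 8.51064e-12.
k ≥ ln(8.51064e-12)/ln(0.309) = -25.4897/-1.17441 = 21.704.
Smallest integer k = 22.

22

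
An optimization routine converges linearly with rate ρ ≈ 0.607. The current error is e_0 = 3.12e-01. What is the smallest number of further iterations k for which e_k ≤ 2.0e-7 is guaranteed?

29

After k steps, e_k ≈ 3.12e-01·0.607^k.
Need 0.607^k ≤ 2.0e-7/3.12e-01 = 6.41026e-07.
k ≥ ln(6.41026e-07)/ln(0.607) = -14.2602/-0.49923 = 28.564.
Smallest integer k = 29.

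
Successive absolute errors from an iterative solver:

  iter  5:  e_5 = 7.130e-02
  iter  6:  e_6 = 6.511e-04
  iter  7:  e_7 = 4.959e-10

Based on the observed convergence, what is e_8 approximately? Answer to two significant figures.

First estimate the order: p ≈ ln(e_7/e_6) / ln(e_6/e_5) = ln(4.959e-10/6.511e-04)/ln(6.511e-04/7.130e-02) = ln(7.61634e-07)/ln(0.00913184) ≈ 3.0000.
Then e_8 ≈ e_7·(e_7/e_6)^p = 4.959e-10·(7.61634e-07)^3.0000 = 4.959e-10·4.41813e-19 ≈ 2.191e-28.

2.2e-28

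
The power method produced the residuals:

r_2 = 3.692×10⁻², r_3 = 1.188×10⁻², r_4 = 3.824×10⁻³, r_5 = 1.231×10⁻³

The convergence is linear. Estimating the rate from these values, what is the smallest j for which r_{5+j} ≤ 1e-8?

Rate ρ ≈ r_5/r_4 = 1.231×10⁻³/3.824×10⁻³ = 0.3219.
After j more steps, r_{5+j} ≈ 1.231×10⁻³·ρ^j; need ρ^j ≤ 1e-8/1.231×10⁻³ = 8.12348e-06.
j ≥ ln(8.12348e-06)/ln(0.3219) = -11.7208/-1.13351 = 10.340.
So 11 more iterations are needed.

11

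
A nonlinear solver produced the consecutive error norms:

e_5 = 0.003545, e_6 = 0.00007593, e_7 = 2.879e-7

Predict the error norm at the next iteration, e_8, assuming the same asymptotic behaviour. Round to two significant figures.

First estimate the order: p ≈ ln(e_7/e_6) / ln(e_6/e_5) = ln(2.879e-7/0.00007593)/ln(0.00007593/0.003545) = ln(0.00379165)/ln(0.0214189) ≈ 1.4505.
Then e_8 ≈ e_7·(e_7/e_6)^p = 2.879e-7·(0.00379165)^1.4505 = 2.879e-7·0.000307674 ≈ 8.858e-11.

8.9e-11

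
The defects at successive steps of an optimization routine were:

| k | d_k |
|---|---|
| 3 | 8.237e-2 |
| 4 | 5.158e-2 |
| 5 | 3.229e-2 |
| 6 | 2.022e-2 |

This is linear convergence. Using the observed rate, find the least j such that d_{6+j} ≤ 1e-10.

41

Rate ρ ≈ d_6/d_5 = 2.022e-2/3.229e-2 = 0.6262.
After j more steps, d_{6+j} ≈ 2.022e-2·ρ^j; need ρ^j ≤ 1e-10/2.022e-2 = 4.9456e-09.
j ≥ ln(4.9456e-09)/ln(0.6262) = -19.1248/-0.46809 = 40.857.
So 41 more iterations are needed.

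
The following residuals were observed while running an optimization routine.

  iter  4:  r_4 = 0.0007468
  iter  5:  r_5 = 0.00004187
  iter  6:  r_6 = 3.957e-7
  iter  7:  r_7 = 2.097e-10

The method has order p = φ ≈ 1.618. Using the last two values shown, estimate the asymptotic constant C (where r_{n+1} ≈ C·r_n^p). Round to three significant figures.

C ≈ r_7 / r_6^1.618
  = 2.097e-10 / (3.957e-7)^1.618
  = 2.097e-10 / 4.37057e-11 ≈ 4.798

4.80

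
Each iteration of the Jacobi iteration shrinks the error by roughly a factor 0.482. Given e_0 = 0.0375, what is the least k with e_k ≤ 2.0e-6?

After k steps, e_k ≈ 0.0375·0.482^k.
Need 0.482^k ≤ 2.0e-6/0.0375 = 5.33333e-05.
k ≥ ln(5.33333e-05)/ln(0.482) = -9.8389/-0.72981 = 13.481.
Smallest integer k = 14.

14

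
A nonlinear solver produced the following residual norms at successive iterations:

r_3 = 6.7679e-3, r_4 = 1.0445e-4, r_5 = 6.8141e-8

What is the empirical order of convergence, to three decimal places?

p ≈ ln(r_5/r_4) / ln(r_4/r_3)
  = ln(6.8141e-8/1.0445e-4) / ln(1.0445e-4/6.7679e-3)
  = ln(0.000652379) / ln(0.0154331)
  = -7.334885 / -4.171241 ≈ 1.758442

1.758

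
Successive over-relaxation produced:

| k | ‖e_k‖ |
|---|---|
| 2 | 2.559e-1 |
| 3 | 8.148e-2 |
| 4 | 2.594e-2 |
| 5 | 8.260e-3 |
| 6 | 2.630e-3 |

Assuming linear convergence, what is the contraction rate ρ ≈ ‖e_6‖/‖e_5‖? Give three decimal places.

ρ ≈ ‖e_6‖/‖e_5‖ = 2.630e-3/8.260e-3 = 0.31840

0.318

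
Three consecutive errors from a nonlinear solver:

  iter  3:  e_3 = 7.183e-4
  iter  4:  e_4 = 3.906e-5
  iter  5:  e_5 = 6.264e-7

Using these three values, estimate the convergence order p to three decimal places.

1.419

p ≈ ln(e_5/e_4) / ln(e_4/e_3)
  = ln(6.264e-7/3.906e-5) / ln(3.906e-5/7.183e-4)
  = ln(0.0160369) / ln(0.0543784)
  = -4.132863 / -2.911788 ≈ 1.419356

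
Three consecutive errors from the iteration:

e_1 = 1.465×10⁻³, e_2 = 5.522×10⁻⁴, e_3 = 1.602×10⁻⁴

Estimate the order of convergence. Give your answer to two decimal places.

p ≈ ln(e_3/e_2) / ln(e_2/e_1)
  = ln(1.602×10⁻⁴/5.522×10⁻⁴) / ln(5.522×10⁻⁴/1.465×10⁻³)
  = ln(0.290112) / ln(0.376928)
  = -1.23749 / -0.97570 ≈ 1.26831

1.27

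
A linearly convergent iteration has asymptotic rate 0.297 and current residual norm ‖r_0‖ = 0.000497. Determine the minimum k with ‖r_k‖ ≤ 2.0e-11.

15

After k steps, ‖r_k‖ ≈ 0.000497·0.297^k.
Need 0.297^k ≤ 2.0e-11/0.000497 = 4.02414e-08.
k ≥ ln(4.02414e-08)/ln(0.297) = -17.0284/-1.21402 = 14.026.
Smallest integer k = 15.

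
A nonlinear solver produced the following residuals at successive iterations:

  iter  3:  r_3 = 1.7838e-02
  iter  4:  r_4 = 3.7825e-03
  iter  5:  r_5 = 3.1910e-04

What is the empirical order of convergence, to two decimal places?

1.59

p ≈ ln(r_5/r_4) / ln(r_4/r_3)
  = ln(3.1910e-04/3.7825e-03) / ln(3.7825e-03/1.7838e-02)
  = ln(0.0843622) / ln(0.212047)
  = -2.47264 / -1.55095 ≈ 1.59427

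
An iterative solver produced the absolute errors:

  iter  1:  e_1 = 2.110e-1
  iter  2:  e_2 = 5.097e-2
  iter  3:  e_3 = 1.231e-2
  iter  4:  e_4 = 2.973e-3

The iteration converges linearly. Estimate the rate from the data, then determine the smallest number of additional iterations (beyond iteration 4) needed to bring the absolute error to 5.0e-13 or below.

16

Rate ρ ≈ e_4/e_3 = 2.973e-3/1.231e-2 = 0.2415.
After j more steps, e_{4+j} ≈ 2.973e-3·ρ^j; need ρ^j ≤ 5.0e-13/2.973e-3 = 1.6818e-10.
j ≥ ln(1.6818e-10)/ln(0.2415) = -22.5060/-1.42089 = 15.839.
So 16 more iterations are needed.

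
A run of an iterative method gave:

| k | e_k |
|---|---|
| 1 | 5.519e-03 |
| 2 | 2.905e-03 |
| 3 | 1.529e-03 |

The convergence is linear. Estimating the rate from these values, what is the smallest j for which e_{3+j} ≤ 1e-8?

19

Rate ρ ≈ e_3/e_2 = 1.529e-03/2.905e-03 = 0.5263.
After j more steps, e_{3+j} ≈ 1.529e-03·ρ^j; need ρ^j ≤ 1e-8/1.529e-03 = 6.54022e-06.
j ≥ ln(6.54022e-06)/ln(0.5263) = -11.9375/-0.64188 = 18.598.
So 19 more iterations are needed.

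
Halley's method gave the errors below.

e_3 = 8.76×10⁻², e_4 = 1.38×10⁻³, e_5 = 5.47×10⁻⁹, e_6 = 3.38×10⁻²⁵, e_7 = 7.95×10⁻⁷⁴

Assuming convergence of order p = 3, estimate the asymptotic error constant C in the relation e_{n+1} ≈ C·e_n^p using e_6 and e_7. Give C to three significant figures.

C ≈ e_7 / e_6^3
  = 7.95×10⁻⁷⁴ / (3.38×10⁻²⁵)^3
  = 7.95×10⁻⁷⁴ / 3.86145e-74 ≈ 2.0588

2.06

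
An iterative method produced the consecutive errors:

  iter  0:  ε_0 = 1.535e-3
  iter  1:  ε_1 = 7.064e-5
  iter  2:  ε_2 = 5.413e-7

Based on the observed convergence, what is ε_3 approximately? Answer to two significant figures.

2.4e-10

First estimate the order: p ≈ ln(ε_2/ε_1) / ln(ε_1/ε_0) = ln(5.413e-7/7.064e-5)/ln(7.064e-5/1.535e-3) = ln(0.0076628)/ln(0.0460195) ≈ 1.5823.
Then ε_3 ≈ ε_2·(ε_2/ε_1)^p = 5.413e-7·(0.0076628)^1.5823 = 5.413e-7·0.000449227 ≈ 2.432e-10.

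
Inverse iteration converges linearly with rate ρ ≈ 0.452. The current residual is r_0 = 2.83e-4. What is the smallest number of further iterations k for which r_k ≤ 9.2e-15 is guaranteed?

31

After k steps, r_k ≈ 2.83e-4·0.452^k.
Need 0.452^k ≤ 9.2e-15/2.83e-4 = 3.25088e-11.
k ≥ ln(3.25088e-11)/ln(0.452) = -24.1495/-0.79407 = 30.412.
Smallest integer k = 31.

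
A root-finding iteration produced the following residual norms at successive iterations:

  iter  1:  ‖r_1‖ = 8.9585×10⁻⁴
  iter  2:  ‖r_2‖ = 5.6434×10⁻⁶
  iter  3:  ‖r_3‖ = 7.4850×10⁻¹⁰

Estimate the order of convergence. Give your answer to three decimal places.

p ≈ ln(‖r_3‖/‖r_2‖) / ln(‖r_2‖/‖r_1‖)
  = ln(7.4850×10⁻¹⁰/5.6434×10⁻⁶) / ln(5.6434×10⁻⁶/8.9585×10⁻⁴)
  = ln(0.000132633) / ln(0.00629949)
  = -8.927925 / -5.067287 ≈ 1.761875

1.762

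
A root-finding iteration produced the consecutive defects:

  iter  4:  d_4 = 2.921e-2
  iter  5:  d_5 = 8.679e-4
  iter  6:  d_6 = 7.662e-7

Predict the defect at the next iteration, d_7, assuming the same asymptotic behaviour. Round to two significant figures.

First estimate the order: p ≈ ln(d_6/d_5) / ln(d_5/d_4) = ln(7.662e-7/8.679e-4)/ln(8.679e-4/2.921e-2) = ln(0.000882821)/ln(0.0297124) ≈ 2.0000.
Then d_7 ≈ d_6·(d_6/d_5)^p = 7.662e-7·(0.000882821)^2.0000 = 7.662e-7·7.79373e-07 ≈ 5.972e-13.

6.0e-13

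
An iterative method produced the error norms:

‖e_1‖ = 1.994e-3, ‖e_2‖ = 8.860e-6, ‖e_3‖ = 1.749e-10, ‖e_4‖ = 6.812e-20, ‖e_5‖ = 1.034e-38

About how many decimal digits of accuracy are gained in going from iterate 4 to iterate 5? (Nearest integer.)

19

Digits gained ≈ log₁₀(‖e_4‖/‖e_5‖) = log₁₀(6.812e-20/1.034e-38) = log₁₀(6.58801e+18) ≈ 18.819.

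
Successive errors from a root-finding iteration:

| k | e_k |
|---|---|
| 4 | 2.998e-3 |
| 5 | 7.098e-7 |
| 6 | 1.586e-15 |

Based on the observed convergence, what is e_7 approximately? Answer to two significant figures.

3.6e-36

First estimate the order: p ≈ ln(e_6/e_5) / ln(e_5/e_4) = ln(1.586e-15/7.098e-7)/ln(7.098e-7/2.998e-3) = ln(2.23443e-09)/ln(0.000236758) ≈ 2.3860.
Then e_7 ≈ e_6·(e_6/e_5)^p = 1.586e-15·(2.23443e-09)^2.3860 = 1.586e-15·2.28619e-21 ≈ 3.626e-36.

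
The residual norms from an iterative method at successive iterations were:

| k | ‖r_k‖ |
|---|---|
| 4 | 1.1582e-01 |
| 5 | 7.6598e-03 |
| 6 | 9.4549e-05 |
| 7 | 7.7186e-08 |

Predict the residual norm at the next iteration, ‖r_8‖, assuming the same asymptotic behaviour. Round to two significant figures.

7.8e-13

First estimate the order: p ≈ ln(‖r_7‖/‖r_6‖) / ln(‖r_6‖/‖r_5‖) = ln(7.7186e-08/9.4549e-05)/ln(9.4549e-05/7.6598e-03) = ln(0.00081636)/ln(0.0123435) ≈ 1.6180.
Then ‖r_8‖ ≈ ‖r_7‖·(‖r_7‖/‖r_6‖)^p = 7.7186e-08·(0.00081636)^1.6180 = 7.7186e-08·1.00792e-05 ≈ 7.78e-13.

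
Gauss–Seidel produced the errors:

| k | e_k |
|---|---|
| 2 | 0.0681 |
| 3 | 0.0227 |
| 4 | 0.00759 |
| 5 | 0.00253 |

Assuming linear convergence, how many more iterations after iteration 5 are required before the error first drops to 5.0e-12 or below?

Rate ρ ≈ e_5/e_4 = 0.00253/0.00759 = 0.3333.
After j more steps, e_{5+j} ≈ 0.00253·ρ^j; need ρ^j ≤ 5.0e-12/0.00253 = 1.97628e-09.
j ≥ ln(1.97628e-09)/ln(0.3333) = -20.0420/-1.09871 = 18.241.
So 19 more iterations are needed.

19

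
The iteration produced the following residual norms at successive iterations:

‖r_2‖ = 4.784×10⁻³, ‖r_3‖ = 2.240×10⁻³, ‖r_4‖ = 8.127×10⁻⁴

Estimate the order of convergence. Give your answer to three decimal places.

1.336

p ≈ ln(‖r_4‖/‖r_3‖) / ln(‖r_3‖/‖r_2‖)
  = ln(8.127×10⁻⁴/2.240×10⁻³) / ln(2.240×10⁻³/4.784×10⁻³)
  = ln(0.362813) / ln(0.468227)
  = -1.013868 / -0.758802 ≈ 1.336143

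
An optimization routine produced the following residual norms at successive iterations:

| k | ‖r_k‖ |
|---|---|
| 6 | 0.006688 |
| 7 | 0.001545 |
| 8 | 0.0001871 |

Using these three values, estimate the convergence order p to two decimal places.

p ≈ ln(‖r_8‖/‖r_7‖) / ln(‖r_7‖/‖r_6‖)
  = ln(0.0001871/0.001545) / ln(0.001545/0.006688)
  = ln(0.1211) / ln(0.231011)
  = -2.11114 / -1.46529 ≈ 1.44077

1.44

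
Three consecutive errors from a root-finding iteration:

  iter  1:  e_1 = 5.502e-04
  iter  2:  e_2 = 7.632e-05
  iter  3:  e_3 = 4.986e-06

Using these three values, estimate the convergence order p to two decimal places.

1.38

p ≈ ln(e_3/e_2) / ln(e_2/e_1)
  = ln(4.986e-06/7.632e-05) / ln(7.632e-05/5.502e-04)
  = ln(0.0653302) / ln(0.138713)
  = -2.72830 / -1.97535 ≈ 1.38117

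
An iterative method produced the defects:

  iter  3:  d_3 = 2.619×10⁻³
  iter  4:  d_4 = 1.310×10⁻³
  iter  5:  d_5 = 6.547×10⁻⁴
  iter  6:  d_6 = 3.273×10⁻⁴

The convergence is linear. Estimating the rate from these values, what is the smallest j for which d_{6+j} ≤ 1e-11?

Rate ρ ≈ d_6/d_5 = 3.273×10⁻⁴/6.547×10⁻⁴ = 0.4999.
After j more steps, d_{6+j} ≈ 3.273×10⁻⁴·ρ^j; need ρ^j ≤ 1e-11/3.273×10⁻⁴ = 3.0553e-08.
j ≥ ln(3.0553e-08)/ln(0.4999) = -17.3038/-0.69335 = 24.957.
So 25 more iterations are needed.

25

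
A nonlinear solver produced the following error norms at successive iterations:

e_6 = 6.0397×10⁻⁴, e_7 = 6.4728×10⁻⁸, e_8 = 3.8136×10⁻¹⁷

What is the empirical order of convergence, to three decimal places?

2.325

p ≈ ln(e_8/e_7) / ln(e_7/e_6)
  = ln(3.8136×10⁻¹⁷/6.4728×10⁻⁸) / ln(6.4728×10⁻⁸/6.0397×10⁻⁴)
  = ln(5.89173e-10) / ln(0.000107171)
  = -21.252301 / -9.141085 ≈ 2.324921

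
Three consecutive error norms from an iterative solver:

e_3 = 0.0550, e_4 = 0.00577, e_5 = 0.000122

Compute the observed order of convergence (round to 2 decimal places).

1.71

p ≈ ln(e_5/e_4) / ln(e_4/e_3)
  = ln(0.000122/0.00577) / ln(0.00577/0.0550)
  = ln(0.0211438) / ln(0.104909)
  = -3.85641 / -2.25466 ≈ 1.71042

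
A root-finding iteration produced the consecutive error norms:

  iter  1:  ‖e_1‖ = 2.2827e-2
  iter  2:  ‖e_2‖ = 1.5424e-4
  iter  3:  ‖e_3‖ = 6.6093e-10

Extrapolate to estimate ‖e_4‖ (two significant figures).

First estimate the order: p ≈ ln(‖e_3‖/‖e_2‖) / ln(‖e_2‖/‖e_1‖) = ln(6.6093e-10/1.5424e-4)/ln(1.5424e-4/2.2827e-2) = ln(4.28508e-06)/ln(0.00675691) ≈ 2.4735.
Then ‖e_4‖ ≈ ‖e_3‖·(‖e_3‖/‖e_2‖)^p = 6.6093e-10·(4.28508e-06)^2.4735 = 6.6093e-10·5.27413e-14 ≈ 3.486e-23.

3.5e-23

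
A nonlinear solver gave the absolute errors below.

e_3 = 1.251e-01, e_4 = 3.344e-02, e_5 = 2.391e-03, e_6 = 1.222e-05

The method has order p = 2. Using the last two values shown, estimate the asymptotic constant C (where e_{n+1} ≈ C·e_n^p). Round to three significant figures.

C ≈ e_6 / e_5^2
  = 1.222e-05 / (2.391e-03)^2
  = 1.222e-05 / 5.71688e-06 ≈ 2.1375

2.14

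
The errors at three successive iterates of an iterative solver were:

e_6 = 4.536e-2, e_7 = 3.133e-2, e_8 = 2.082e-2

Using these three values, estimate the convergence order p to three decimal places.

1.104

p ≈ ln(e_8/e_7) / ln(e_7/e_6)
  = ln(2.082e-2/3.133e-2) / ln(3.133e-2/4.536e-2)
  = ln(0.664539) / ln(0.690697)
  = -0.408662 / -0.370054 ≈ 1.104331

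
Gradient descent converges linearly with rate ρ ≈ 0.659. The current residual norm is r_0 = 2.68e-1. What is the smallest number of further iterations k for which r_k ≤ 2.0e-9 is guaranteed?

After k steps, r_k ≈ 2.68e-1·0.659^k.
Need 0.659^k ≤ 2.0e-9/2.68e-1 = 7.46269e-09.
k ≥ ln(7.46269e-09)/ln(0.659) = -18.7133/-0.41703 = 44.873.
Smallest integer k = 45.

45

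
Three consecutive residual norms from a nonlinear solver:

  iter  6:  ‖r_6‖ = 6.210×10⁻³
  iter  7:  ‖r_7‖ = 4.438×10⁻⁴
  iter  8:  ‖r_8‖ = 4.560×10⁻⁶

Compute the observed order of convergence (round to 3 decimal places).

1.735

p ≈ ln(‖r_8‖/‖r_7‖) / ln(‖r_7‖/‖r_6‖)
  = ln(4.560×10⁻⁶/4.438×10⁻⁴) / ln(4.438×10⁻⁴/6.210×10⁻³)
  = ln(0.0102749) / ln(0.0714654)
  = -4.578051 / -2.638542 ≈ 1.735068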